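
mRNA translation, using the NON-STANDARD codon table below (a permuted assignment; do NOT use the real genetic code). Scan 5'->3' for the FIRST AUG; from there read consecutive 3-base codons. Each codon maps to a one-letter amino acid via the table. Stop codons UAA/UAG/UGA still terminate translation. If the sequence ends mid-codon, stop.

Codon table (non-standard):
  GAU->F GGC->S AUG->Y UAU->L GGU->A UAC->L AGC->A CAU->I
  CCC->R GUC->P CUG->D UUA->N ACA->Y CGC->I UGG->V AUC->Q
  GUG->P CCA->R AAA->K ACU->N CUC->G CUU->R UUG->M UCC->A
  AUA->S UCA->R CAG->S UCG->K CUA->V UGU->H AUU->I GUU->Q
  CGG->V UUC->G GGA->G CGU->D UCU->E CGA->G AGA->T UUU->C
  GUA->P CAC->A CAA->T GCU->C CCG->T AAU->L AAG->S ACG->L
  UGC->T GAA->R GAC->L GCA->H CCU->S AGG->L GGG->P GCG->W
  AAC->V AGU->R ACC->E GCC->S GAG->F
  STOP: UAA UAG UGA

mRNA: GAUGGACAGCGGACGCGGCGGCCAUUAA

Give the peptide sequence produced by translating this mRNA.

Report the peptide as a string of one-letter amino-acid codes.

start AUG at pos 1
pos 1: AUG -> Y; peptide=Y
pos 4: GAC -> L; peptide=YL
pos 7: AGC -> A; peptide=YLA
pos 10: GGA -> G; peptide=YLAG
pos 13: CGC -> I; peptide=YLAGI
pos 16: GGC -> S; peptide=YLAGIS
pos 19: GGC -> S; peptide=YLAGISS
pos 22: CAU -> I; peptide=YLAGISSI
pos 25: UAA -> STOP

Answer: YLAGISSI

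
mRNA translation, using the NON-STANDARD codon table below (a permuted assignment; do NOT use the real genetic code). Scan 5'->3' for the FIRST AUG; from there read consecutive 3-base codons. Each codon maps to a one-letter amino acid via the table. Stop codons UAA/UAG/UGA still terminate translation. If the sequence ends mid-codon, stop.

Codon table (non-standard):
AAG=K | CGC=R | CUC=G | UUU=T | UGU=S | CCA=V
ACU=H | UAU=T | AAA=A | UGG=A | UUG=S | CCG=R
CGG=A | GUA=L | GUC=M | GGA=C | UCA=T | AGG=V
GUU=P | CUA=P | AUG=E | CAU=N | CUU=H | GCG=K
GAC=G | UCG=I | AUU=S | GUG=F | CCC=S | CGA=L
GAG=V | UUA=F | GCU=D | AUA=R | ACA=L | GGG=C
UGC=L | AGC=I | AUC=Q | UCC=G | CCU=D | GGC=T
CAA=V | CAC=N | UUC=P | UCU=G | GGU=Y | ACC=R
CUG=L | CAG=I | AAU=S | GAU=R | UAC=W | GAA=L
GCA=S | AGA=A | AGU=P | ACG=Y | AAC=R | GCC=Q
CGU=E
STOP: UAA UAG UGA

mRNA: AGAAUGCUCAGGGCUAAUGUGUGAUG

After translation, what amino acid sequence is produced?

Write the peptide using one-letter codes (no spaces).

Answer: EGVDSF

Derivation:
start AUG at pos 3
pos 3: AUG -> E; peptide=E
pos 6: CUC -> G; peptide=EG
pos 9: AGG -> V; peptide=EGV
pos 12: GCU -> D; peptide=EGVD
pos 15: AAU -> S; peptide=EGVDS
pos 18: GUG -> F; peptide=EGVDSF
pos 21: UGA -> STOP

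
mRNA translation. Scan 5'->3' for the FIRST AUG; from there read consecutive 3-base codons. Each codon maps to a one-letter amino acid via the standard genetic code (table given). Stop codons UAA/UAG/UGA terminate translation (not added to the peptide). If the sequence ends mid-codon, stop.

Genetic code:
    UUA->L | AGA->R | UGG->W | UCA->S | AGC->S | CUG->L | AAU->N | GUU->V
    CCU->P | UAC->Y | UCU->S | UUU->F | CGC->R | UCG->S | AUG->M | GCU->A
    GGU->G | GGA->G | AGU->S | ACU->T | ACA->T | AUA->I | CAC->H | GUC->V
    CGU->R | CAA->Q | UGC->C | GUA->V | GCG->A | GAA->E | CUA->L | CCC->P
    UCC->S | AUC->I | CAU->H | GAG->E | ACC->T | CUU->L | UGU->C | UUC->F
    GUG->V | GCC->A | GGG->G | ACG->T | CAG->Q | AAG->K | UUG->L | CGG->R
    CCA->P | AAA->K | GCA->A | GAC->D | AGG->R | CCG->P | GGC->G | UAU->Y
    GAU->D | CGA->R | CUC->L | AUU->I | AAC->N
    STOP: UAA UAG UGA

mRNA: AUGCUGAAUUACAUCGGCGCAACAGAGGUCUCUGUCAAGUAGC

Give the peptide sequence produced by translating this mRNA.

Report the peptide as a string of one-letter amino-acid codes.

Answer: MLNYIGATEVSVK

Derivation:
start AUG at pos 0
pos 0: AUG -> M; peptide=M
pos 3: CUG -> L; peptide=ML
pos 6: AAU -> N; peptide=MLN
pos 9: UAC -> Y; peptide=MLNY
pos 12: AUC -> I; peptide=MLNYI
pos 15: GGC -> G; peptide=MLNYIG
pos 18: GCA -> A; peptide=MLNYIGA
pos 21: ACA -> T; peptide=MLNYIGAT
pos 24: GAG -> E; peptide=MLNYIGATE
pos 27: GUC -> V; peptide=MLNYIGATEV
pos 30: UCU -> S; peptide=MLNYIGATEVS
pos 33: GUC -> V; peptide=MLNYIGATEVSV
pos 36: AAG -> K; peptide=MLNYIGATEVSVK
pos 39: UAG -> STOP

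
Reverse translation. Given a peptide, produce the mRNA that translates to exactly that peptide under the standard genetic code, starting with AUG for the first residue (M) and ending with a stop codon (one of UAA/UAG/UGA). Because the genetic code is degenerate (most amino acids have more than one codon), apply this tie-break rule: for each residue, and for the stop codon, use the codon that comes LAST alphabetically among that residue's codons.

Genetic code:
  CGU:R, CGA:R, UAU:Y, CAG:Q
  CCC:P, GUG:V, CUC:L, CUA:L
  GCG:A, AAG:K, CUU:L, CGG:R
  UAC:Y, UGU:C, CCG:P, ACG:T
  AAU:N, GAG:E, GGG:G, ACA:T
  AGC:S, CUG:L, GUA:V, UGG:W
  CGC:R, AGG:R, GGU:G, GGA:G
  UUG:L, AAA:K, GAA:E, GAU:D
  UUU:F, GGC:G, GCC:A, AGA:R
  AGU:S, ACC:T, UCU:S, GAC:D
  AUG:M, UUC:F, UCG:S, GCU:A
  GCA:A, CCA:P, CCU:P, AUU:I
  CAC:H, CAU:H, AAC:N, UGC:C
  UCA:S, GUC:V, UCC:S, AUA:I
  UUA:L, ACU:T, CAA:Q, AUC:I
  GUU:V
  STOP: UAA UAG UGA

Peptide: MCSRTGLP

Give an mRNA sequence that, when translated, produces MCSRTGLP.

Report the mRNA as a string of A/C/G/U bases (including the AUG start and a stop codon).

residue 1: M -> AUG (start codon)
residue 2: C codons sorted = UGC,UGU -> pick last = UGU
residue 3: S codons sorted = AGC,AGU,UCA,UCC,UCG,UCU -> pick last = UCU
residue 4: R codons sorted = AGA,AGG,CGA,CGC,CGG,CGU -> pick last = CGU
residue 5: T codons sorted = ACA,ACC,ACG,ACU -> pick last = ACU
residue 6: G codons sorted = GGA,GGC,GGG,GGU -> pick last = GGU
residue 7: L codons sorted = CUA,CUC,CUG,CUU,UUA,UUG -> pick last = UUG
residue 8: P codons sorted = CCA,CCC,CCG,CCU -> pick last = CCU
terminator: stop codons sorted = UAA,UAG,UGA -> pick last = UGA

Answer: mRNA: AUGUGUUCUCGUACUGGUUUGCCUUGA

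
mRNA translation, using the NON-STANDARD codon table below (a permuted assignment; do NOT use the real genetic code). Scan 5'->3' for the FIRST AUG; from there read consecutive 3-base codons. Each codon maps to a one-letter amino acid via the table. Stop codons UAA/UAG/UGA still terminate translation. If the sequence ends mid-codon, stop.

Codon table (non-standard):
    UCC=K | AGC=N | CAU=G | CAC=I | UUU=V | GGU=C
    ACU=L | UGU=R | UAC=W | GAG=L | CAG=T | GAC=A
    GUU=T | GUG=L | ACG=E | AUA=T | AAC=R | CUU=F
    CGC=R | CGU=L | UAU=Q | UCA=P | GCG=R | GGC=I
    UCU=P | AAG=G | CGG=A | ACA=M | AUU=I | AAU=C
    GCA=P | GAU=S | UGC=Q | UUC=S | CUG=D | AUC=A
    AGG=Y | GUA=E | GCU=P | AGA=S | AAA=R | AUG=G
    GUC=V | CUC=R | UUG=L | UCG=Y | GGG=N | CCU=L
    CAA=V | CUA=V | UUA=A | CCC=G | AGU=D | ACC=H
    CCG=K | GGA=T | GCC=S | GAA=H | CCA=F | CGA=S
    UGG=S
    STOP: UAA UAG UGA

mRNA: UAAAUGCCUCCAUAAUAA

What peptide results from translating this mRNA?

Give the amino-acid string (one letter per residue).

start AUG at pos 3
pos 3: AUG -> G; peptide=G
pos 6: CCU -> L; peptide=GL
pos 9: CCA -> F; peptide=GLF
pos 12: UAA -> STOP

Answer: GLF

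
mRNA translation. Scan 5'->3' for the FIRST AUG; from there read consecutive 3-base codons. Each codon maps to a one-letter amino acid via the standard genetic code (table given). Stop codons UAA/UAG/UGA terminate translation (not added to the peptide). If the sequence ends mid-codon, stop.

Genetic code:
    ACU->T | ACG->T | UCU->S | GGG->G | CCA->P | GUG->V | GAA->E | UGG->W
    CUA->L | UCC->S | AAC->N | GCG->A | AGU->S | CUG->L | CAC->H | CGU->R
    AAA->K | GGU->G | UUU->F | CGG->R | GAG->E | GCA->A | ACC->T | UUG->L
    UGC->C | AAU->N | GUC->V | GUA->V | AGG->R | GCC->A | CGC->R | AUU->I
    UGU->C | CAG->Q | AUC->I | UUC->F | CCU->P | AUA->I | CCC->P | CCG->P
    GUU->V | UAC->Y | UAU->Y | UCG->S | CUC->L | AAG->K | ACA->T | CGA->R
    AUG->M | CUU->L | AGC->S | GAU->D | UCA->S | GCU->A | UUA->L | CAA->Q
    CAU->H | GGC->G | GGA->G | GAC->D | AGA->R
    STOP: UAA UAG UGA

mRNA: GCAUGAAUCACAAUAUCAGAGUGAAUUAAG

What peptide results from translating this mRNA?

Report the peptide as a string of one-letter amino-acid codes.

start AUG at pos 2
pos 2: AUG -> M; peptide=M
pos 5: AAU -> N; peptide=MN
pos 8: CAC -> H; peptide=MNH
pos 11: AAU -> N; peptide=MNHN
pos 14: AUC -> I; peptide=MNHNI
pos 17: AGA -> R; peptide=MNHNIR
pos 20: GUG -> V; peptide=MNHNIRV
pos 23: AAU -> N; peptide=MNHNIRVN
pos 26: UAA -> STOP

Answer: MNHNIRVN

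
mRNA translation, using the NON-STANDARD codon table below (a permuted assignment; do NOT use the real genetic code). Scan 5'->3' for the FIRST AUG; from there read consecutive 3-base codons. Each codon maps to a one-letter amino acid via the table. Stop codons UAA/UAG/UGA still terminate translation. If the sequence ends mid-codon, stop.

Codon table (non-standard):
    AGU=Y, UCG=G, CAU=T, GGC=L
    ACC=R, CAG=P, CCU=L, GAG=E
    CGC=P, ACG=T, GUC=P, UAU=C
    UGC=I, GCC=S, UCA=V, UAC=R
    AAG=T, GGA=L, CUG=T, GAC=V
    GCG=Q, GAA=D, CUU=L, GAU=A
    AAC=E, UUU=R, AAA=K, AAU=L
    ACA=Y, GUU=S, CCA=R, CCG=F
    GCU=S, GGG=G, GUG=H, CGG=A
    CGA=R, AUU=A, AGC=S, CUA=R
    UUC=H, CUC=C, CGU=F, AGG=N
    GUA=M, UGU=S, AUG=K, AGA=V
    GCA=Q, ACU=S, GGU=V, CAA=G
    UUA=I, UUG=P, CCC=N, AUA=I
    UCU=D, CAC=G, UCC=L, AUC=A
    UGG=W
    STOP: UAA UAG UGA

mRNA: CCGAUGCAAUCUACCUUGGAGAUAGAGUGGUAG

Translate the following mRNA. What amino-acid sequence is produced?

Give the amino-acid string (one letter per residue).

Answer: KGDRPEIEW

Derivation:
start AUG at pos 3
pos 3: AUG -> K; peptide=K
pos 6: CAA -> G; peptide=KG
pos 9: UCU -> D; peptide=KGD
pos 12: ACC -> R; peptide=KGDR
pos 15: UUG -> P; peptide=KGDRP
pos 18: GAG -> E; peptide=KGDRPE
pos 21: AUA -> I; peptide=KGDRPEI
pos 24: GAG -> E; peptide=KGDRPEIE
pos 27: UGG -> W; peptide=KGDRPEIEW
pos 30: UAG -> STOP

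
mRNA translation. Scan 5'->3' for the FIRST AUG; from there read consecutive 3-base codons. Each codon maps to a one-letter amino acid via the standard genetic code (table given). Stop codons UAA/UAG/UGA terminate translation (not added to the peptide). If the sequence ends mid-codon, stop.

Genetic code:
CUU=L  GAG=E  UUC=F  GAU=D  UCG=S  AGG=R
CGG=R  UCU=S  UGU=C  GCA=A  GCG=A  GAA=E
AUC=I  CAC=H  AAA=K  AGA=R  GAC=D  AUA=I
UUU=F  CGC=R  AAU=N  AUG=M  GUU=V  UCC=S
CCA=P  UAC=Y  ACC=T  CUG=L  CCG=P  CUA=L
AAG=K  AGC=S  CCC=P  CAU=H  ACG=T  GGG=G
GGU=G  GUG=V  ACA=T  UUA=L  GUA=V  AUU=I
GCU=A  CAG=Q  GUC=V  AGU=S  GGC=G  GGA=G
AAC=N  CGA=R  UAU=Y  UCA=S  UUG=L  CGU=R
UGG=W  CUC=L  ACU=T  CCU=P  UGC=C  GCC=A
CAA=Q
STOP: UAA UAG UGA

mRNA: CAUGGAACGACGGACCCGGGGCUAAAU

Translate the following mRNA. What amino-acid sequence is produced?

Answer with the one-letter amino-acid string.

Answer: MERRTRG

Derivation:
start AUG at pos 1
pos 1: AUG -> M; peptide=M
pos 4: GAA -> E; peptide=ME
pos 7: CGA -> R; peptide=MER
pos 10: CGG -> R; peptide=MERR
pos 13: ACC -> T; peptide=MERRT
pos 16: CGG -> R; peptide=MERRTR
pos 19: GGC -> G; peptide=MERRTRG
pos 22: UAA -> STOP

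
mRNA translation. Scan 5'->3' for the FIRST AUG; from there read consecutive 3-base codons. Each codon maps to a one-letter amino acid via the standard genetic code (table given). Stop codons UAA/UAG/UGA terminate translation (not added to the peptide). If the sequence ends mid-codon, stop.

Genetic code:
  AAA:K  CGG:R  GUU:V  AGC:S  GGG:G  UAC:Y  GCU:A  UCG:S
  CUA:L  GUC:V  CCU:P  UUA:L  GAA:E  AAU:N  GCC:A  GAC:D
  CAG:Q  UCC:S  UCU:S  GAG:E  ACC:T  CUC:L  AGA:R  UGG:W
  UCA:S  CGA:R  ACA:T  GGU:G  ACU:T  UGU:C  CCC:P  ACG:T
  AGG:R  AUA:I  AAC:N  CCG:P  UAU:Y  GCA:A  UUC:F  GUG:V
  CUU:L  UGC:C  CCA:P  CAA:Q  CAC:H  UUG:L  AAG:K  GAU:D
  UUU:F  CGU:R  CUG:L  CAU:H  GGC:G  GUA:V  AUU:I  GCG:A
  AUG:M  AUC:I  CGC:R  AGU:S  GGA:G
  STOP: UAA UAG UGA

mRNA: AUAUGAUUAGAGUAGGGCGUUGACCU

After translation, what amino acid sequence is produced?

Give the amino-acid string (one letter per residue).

Answer: MIRVGR

Derivation:
start AUG at pos 2
pos 2: AUG -> M; peptide=M
pos 5: AUU -> I; peptide=MI
pos 8: AGA -> R; peptide=MIR
pos 11: GUA -> V; peptide=MIRV
pos 14: GGG -> G; peptide=MIRVG
pos 17: CGU -> R; peptide=MIRVGR
pos 20: UGA -> STOP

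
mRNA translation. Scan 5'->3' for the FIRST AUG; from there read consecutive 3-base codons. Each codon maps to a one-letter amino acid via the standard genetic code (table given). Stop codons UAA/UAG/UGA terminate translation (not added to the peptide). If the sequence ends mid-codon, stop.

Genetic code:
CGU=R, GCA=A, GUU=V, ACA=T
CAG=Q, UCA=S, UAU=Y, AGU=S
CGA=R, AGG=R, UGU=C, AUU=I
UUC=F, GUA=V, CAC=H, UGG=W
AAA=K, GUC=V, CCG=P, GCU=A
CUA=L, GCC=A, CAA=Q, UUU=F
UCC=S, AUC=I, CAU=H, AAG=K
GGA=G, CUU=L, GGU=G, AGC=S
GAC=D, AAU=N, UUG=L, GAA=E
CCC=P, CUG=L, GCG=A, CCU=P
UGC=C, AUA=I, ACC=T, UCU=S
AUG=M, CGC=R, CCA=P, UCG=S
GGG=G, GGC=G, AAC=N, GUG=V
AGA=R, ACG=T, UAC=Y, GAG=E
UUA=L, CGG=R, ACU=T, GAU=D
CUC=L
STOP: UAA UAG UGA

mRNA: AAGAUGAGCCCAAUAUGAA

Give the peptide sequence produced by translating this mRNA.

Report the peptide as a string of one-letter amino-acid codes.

Answer: MSPI

Derivation:
start AUG at pos 3
pos 3: AUG -> M; peptide=M
pos 6: AGC -> S; peptide=MS
pos 9: CCA -> P; peptide=MSP
pos 12: AUA -> I; peptide=MSPI
pos 15: UGA -> STOP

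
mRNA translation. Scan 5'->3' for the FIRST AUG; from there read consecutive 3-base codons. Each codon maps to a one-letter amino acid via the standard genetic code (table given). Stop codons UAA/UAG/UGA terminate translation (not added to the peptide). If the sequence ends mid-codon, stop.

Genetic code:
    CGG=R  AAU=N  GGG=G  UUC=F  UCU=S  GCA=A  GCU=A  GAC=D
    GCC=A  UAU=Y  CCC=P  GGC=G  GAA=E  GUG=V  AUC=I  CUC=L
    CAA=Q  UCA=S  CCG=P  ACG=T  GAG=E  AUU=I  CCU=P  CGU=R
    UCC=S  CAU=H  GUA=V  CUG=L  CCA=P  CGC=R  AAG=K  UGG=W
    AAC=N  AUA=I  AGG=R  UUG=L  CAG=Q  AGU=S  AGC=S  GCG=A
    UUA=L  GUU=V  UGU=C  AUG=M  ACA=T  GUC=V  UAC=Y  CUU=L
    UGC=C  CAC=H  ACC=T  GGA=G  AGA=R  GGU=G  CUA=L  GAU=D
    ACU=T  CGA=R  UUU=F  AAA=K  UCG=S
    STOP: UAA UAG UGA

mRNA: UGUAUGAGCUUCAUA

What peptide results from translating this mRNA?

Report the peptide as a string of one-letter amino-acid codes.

start AUG at pos 3
pos 3: AUG -> M; peptide=M
pos 6: AGC -> S; peptide=MS
pos 9: UUC -> F; peptide=MSF
pos 12: AUA -> I; peptide=MSFI
pos 15: only 0 nt remain (<3), stop (end of mRNA)

Answer: MSFI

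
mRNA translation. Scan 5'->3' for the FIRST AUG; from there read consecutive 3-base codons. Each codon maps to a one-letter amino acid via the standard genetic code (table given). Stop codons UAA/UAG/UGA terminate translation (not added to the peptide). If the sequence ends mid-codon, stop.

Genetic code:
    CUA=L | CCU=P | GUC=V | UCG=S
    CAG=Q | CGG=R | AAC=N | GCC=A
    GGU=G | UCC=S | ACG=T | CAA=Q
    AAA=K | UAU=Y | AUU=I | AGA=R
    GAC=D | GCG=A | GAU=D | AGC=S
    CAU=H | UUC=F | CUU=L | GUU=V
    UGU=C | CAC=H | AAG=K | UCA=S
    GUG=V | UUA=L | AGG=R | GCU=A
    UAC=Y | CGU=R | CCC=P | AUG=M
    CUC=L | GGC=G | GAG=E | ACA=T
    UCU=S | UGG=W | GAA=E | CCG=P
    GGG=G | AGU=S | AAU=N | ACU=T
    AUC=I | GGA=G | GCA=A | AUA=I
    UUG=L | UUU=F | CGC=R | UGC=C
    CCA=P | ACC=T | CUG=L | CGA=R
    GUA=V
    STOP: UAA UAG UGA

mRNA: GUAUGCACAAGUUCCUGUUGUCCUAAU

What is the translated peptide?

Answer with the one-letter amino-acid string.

Answer: MHKFLLS

Derivation:
start AUG at pos 2
pos 2: AUG -> M; peptide=M
pos 5: CAC -> H; peptide=MH
pos 8: AAG -> K; peptide=MHK
pos 11: UUC -> F; peptide=MHKF
pos 14: CUG -> L; peptide=MHKFL
pos 17: UUG -> L; peptide=MHKFLL
pos 20: UCC -> S; peptide=MHKFLLS
pos 23: UAA -> STOP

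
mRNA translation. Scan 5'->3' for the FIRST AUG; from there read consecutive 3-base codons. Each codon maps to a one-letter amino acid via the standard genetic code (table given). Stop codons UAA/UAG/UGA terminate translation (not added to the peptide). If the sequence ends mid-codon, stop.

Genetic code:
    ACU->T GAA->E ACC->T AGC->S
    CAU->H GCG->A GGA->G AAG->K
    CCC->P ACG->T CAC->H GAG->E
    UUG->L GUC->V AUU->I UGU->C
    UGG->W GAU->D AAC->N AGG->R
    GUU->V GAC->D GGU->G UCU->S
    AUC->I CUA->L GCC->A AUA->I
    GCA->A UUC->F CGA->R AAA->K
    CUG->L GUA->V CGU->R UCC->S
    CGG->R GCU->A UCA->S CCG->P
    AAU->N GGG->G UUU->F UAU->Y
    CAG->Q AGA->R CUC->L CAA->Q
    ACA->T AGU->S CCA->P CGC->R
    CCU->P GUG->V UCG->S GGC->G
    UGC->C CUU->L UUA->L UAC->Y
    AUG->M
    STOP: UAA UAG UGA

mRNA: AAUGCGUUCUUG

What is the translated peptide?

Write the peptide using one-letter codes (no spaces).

Answer: MRS

Derivation:
start AUG at pos 1
pos 1: AUG -> M; peptide=M
pos 4: CGU -> R; peptide=MR
pos 7: UCU -> S; peptide=MRS
pos 10: only 2 nt remain (<3), stop (end of mRNA)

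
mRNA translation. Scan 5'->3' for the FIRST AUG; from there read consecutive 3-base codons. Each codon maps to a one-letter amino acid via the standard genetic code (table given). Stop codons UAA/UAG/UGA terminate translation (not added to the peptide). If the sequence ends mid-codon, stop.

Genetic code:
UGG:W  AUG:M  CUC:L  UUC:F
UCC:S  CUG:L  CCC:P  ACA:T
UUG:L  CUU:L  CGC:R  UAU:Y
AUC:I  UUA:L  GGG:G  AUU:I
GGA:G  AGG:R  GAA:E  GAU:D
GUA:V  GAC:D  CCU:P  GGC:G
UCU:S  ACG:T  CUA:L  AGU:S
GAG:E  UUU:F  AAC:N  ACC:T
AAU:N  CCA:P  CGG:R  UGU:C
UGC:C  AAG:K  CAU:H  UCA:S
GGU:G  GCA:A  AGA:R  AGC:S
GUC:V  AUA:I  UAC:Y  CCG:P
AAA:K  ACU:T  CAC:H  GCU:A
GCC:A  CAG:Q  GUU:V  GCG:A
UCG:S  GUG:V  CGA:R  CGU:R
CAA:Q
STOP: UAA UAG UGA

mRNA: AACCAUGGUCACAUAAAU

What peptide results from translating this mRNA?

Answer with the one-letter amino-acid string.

Answer: MVT

Derivation:
start AUG at pos 4
pos 4: AUG -> M; peptide=M
pos 7: GUC -> V; peptide=MV
pos 10: ACA -> T; peptide=MVT
pos 13: UAA -> STOP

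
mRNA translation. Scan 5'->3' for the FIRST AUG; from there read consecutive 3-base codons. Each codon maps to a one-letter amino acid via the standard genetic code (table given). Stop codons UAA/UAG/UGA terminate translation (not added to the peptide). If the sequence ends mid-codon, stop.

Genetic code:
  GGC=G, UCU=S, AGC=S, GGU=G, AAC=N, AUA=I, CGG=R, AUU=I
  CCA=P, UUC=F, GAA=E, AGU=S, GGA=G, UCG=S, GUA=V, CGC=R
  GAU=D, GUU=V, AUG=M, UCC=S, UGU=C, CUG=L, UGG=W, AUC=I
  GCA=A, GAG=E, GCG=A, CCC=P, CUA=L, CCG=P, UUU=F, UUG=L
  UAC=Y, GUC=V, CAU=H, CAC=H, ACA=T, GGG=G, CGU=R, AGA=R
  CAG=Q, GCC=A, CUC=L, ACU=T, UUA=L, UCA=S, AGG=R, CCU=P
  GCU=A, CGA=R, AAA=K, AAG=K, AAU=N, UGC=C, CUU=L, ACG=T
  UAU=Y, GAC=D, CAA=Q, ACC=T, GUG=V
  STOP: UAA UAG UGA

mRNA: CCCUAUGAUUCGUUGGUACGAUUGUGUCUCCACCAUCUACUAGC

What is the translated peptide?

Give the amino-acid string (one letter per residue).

start AUG at pos 4
pos 4: AUG -> M; peptide=M
pos 7: AUU -> I; peptide=MI
pos 10: CGU -> R; peptide=MIR
pos 13: UGG -> W; peptide=MIRW
pos 16: UAC -> Y; peptide=MIRWY
pos 19: GAU -> D; peptide=MIRWYD
pos 22: UGU -> C; peptide=MIRWYDC
pos 25: GUC -> V; peptide=MIRWYDCV
pos 28: UCC -> S; peptide=MIRWYDCVS
pos 31: ACC -> T; peptide=MIRWYDCVST
pos 34: AUC -> I; peptide=MIRWYDCVSTI
pos 37: UAC -> Y; peptide=MIRWYDCVSTIY
pos 40: UAG -> STOP

Answer: MIRWYDCVSTIY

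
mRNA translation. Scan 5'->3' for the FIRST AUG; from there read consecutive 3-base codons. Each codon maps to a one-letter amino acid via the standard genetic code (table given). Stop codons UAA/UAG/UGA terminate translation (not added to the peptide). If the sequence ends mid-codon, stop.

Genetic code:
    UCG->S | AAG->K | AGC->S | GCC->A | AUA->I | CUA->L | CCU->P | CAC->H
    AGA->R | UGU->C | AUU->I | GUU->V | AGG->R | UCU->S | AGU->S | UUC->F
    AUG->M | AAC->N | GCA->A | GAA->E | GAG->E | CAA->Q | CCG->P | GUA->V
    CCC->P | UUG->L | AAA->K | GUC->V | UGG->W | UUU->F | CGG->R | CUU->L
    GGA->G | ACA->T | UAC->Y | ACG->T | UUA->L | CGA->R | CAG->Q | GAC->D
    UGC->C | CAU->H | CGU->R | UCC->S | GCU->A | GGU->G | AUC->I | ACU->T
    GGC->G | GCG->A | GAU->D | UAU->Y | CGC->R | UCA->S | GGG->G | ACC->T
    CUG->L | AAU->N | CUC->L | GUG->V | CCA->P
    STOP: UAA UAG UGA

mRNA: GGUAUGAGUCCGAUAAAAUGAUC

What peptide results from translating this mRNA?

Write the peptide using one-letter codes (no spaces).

start AUG at pos 3
pos 3: AUG -> M; peptide=M
pos 6: AGU -> S; peptide=MS
pos 9: CCG -> P; peptide=MSP
pos 12: AUA -> I; peptide=MSPI
pos 15: AAA -> K; peptide=MSPIK
pos 18: UGA -> STOP

Answer: MSPIK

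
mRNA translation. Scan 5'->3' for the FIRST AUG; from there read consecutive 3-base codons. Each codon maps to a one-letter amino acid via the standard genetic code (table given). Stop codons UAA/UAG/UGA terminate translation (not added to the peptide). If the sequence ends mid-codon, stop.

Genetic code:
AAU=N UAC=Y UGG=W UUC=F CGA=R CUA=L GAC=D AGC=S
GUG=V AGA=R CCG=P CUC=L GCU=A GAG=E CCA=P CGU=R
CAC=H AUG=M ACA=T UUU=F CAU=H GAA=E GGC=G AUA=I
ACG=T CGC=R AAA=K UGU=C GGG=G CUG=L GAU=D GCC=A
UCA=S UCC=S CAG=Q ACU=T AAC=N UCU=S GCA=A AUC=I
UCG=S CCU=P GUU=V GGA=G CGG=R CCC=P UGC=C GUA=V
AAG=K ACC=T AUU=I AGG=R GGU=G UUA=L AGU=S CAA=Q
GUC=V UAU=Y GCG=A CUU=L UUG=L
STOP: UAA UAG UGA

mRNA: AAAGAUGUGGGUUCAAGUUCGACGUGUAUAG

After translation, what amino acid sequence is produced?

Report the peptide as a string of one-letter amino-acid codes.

start AUG at pos 4
pos 4: AUG -> M; peptide=M
pos 7: UGG -> W; peptide=MW
pos 10: GUU -> V; peptide=MWV
pos 13: CAA -> Q; peptide=MWVQ
pos 16: GUU -> V; peptide=MWVQV
pos 19: CGA -> R; peptide=MWVQVR
pos 22: CGU -> R; peptide=MWVQVRR
pos 25: GUA -> V; peptide=MWVQVRRV
pos 28: UAG -> STOP

Answer: MWVQVRRV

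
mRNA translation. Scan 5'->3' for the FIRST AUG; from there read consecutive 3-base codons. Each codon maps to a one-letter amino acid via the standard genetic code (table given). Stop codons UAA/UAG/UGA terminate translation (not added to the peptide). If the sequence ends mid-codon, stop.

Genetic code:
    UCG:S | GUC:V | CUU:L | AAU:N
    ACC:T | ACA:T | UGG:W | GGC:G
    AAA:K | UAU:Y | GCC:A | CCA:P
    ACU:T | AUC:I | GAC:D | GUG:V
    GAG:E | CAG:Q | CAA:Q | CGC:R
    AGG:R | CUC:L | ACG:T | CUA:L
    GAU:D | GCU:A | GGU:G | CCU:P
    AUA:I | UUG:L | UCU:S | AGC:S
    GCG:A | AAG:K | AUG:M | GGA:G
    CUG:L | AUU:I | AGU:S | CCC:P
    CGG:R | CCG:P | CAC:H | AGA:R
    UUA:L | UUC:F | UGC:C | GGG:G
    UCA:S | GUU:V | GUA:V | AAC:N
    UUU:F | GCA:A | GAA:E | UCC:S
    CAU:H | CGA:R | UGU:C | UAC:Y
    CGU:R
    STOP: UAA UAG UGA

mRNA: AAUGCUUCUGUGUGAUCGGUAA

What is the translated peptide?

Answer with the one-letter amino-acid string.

start AUG at pos 1
pos 1: AUG -> M; peptide=M
pos 4: CUU -> L; peptide=ML
pos 7: CUG -> L; peptide=MLL
pos 10: UGU -> C; peptide=MLLC
pos 13: GAU -> D; peptide=MLLCD
pos 16: CGG -> R; peptide=MLLCDR
pos 19: UAA -> STOP

Answer: MLLCDR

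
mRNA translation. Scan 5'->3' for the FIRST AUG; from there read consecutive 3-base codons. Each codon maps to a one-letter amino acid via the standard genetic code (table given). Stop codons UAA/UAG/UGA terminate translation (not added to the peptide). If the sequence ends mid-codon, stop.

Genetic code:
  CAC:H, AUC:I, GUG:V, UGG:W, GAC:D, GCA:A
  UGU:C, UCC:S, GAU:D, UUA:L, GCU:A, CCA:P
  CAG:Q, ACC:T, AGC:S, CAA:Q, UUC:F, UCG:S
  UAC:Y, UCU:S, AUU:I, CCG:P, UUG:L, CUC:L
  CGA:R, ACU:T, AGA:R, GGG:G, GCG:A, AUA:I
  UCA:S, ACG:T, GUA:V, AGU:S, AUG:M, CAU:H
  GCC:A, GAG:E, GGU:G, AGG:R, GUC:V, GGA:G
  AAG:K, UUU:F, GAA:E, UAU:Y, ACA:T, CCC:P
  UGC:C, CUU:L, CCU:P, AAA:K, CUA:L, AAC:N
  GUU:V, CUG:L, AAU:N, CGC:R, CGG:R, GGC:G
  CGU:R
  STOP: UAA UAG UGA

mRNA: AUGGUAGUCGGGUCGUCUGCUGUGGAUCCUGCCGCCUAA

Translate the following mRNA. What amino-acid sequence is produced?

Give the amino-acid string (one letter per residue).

Answer: MVVGSSAVDPAA

Derivation:
start AUG at pos 0
pos 0: AUG -> M; peptide=M
pos 3: GUA -> V; peptide=MV
pos 6: GUC -> V; peptide=MVV
pos 9: GGG -> G; peptide=MVVG
pos 12: UCG -> S; peptide=MVVGS
pos 15: UCU -> S; peptide=MVVGSS
pos 18: GCU -> A; peptide=MVVGSSA
pos 21: GUG -> V; peptide=MVVGSSAV
pos 24: GAU -> D; peptide=MVVGSSAVD
pos 27: CCU -> P; peptide=MVVGSSAVDP
pos 30: GCC -> A; peptide=MVVGSSAVDPA
pos 33: GCC -> A; peptide=MVVGSSAVDPAA
pos 36: UAA -> STOP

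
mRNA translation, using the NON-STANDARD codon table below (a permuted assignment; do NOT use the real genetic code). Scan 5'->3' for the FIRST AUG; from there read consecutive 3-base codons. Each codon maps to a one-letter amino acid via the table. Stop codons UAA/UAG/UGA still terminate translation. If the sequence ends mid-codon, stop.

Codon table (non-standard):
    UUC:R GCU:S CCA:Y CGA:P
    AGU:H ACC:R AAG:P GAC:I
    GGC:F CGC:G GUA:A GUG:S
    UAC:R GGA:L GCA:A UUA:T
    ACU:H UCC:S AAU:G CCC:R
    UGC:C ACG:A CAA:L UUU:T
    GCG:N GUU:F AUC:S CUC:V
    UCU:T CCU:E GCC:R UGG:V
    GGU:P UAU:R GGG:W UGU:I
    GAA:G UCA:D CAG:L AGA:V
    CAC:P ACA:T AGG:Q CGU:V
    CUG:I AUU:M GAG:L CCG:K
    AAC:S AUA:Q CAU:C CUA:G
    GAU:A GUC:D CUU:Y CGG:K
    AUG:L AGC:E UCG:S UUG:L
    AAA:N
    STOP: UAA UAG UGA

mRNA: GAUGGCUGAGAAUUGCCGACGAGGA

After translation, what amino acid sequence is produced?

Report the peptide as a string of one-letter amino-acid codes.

start AUG at pos 1
pos 1: AUG -> L; peptide=L
pos 4: GCU -> S; peptide=LS
pos 7: GAG -> L; peptide=LSL
pos 10: AAU -> G; peptide=LSLG
pos 13: UGC -> C; peptide=LSLGC
pos 16: CGA -> P; peptide=LSLGCP
pos 19: CGA -> P; peptide=LSLGCPP
pos 22: GGA -> L; peptide=LSLGCPPL
pos 25: only 0 nt remain (<3), stop (end of mRNA)

Answer: LSLGCPPL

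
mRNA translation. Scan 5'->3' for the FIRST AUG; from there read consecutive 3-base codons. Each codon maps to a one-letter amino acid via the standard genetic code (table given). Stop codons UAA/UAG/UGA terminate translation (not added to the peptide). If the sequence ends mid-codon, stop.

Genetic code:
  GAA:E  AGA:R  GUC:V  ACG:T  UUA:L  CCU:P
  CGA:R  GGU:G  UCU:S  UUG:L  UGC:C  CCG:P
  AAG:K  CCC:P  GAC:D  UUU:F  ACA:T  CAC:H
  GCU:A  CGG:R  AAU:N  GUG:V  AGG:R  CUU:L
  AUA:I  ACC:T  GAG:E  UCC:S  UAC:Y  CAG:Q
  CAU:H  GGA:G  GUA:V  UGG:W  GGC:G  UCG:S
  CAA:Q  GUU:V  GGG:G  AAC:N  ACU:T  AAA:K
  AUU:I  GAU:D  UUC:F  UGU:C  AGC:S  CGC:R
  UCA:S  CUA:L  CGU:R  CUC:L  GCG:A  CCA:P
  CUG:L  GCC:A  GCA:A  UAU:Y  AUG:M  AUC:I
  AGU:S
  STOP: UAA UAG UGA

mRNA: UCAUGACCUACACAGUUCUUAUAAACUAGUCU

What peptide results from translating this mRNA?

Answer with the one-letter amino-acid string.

start AUG at pos 2
pos 2: AUG -> M; peptide=M
pos 5: ACC -> T; peptide=MT
pos 8: UAC -> Y; peptide=MTY
pos 11: ACA -> T; peptide=MTYT
pos 14: GUU -> V; peptide=MTYTV
pos 17: CUU -> L; peptide=MTYTVL
pos 20: AUA -> I; peptide=MTYTVLI
pos 23: AAC -> N; peptide=MTYTVLIN
pos 26: UAG -> STOP

Answer: MTYTVLIN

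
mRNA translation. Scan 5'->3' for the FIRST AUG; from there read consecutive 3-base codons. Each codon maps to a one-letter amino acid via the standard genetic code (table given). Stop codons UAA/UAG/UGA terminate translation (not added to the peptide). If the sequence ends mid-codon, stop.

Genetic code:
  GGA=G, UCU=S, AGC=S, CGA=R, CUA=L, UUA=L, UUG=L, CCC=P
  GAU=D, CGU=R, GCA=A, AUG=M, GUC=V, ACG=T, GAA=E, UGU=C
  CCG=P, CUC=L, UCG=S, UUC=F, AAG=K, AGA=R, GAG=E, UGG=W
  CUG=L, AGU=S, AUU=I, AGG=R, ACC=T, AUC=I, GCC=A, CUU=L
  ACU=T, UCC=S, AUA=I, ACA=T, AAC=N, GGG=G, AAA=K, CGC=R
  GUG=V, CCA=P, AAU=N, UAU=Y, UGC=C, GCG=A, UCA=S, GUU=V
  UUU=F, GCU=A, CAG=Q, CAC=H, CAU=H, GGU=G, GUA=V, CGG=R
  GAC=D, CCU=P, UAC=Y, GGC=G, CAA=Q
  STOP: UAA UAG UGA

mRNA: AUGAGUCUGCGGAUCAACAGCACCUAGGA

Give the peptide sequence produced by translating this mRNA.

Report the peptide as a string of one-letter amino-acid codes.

start AUG at pos 0
pos 0: AUG -> M; peptide=M
pos 3: AGU -> S; peptide=MS
pos 6: CUG -> L; peptide=MSL
pos 9: CGG -> R; peptide=MSLR
pos 12: AUC -> I; peptide=MSLRI
pos 15: AAC -> N; peptide=MSLRIN
pos 18: AGC -> S; peptide=MSLRINS
pos 21: ACC -> T; peptide=MSLRINST
pos 24: UAG -> STOP

Answer: MSLRINST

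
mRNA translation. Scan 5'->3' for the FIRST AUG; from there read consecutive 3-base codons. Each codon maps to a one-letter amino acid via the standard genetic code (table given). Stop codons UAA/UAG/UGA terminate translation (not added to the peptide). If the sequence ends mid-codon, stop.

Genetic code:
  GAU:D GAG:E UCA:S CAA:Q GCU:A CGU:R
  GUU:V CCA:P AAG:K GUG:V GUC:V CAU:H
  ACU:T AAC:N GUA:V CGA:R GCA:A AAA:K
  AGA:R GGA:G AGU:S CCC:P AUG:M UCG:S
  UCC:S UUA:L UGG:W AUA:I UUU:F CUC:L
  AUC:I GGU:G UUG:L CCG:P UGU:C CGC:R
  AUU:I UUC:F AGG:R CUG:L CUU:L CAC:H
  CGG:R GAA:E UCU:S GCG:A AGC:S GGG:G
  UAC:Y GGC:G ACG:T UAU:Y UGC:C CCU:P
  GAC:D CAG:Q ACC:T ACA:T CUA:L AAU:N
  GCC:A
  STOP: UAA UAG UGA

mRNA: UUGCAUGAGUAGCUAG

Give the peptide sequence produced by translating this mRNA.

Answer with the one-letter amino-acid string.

start AUG at pos 4
pos 4: AUG -> M; peptide=M
pos 7: AGU -> S; peptide=MS
pos 10: AGC -> S; peptide=MSS
pos 13: UAG -> STOP

Answer: MSS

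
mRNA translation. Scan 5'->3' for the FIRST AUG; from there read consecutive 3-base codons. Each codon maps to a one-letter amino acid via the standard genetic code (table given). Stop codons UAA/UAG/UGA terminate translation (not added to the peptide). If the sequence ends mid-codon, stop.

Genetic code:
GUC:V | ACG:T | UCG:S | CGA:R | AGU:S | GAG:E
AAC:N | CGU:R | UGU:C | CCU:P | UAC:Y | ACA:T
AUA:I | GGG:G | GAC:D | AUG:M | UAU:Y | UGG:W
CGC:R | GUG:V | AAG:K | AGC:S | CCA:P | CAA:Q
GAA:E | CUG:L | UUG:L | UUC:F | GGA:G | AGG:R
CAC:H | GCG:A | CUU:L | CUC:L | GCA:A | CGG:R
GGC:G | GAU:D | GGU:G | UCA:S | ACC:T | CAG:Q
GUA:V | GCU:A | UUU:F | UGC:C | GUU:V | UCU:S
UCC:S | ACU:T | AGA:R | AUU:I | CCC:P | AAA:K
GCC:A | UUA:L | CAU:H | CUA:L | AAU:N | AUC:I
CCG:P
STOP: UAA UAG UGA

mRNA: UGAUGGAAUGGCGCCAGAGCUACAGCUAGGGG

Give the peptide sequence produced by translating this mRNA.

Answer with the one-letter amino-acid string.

Answer: MEWRQSYS

Derivation:
start AUG at pos 2
pos 2: AUG -> M; peptide=M
pos 5: GAA -> E; peptide=ME
pos 8: UGG -> W; peptide=MEW
pos 11: CGC -> R; peptide=MEWR
pos 14: CAG -> Q; peptide=MEWRQ
pos 17: AGC -> S; peptide=MEWRQS
pos 20: UAC -> Y; peptide=MEWRQSY
pos 23: AGC -> S; peptide=MEWRQSYS
pos 26: UAG -> STOP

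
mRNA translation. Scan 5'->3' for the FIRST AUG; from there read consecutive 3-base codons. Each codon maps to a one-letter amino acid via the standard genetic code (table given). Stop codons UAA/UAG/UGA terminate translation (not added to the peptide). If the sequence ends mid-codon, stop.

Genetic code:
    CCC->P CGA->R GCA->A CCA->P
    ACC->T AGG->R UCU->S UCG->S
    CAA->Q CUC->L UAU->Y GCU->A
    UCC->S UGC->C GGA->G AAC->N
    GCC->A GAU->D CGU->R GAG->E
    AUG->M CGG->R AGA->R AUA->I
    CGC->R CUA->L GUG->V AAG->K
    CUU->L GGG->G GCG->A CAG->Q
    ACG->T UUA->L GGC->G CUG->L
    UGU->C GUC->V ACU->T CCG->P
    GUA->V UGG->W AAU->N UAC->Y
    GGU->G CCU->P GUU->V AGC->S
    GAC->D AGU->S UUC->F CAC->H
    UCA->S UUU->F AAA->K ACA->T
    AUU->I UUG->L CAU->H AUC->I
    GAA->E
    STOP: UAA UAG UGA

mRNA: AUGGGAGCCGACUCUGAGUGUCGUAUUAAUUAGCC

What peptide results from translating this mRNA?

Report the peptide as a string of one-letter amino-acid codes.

start AUG at pos 0
pos 0: AUG -> M; peptide=M
pos 3: GGA -> G; peptide=MG
pos 6: GCC -> A; peptide=MGA
pos 9: GAC -> D; peptide=MGAD
pos 12: UCU -> S; peptide=MGADS
pos 15: GAG -> E; peptide=MGADSE
pos 18: UGU -> C; peptide=MGADSEC
pos 21: CGU -> R; peptide=MGADSECR
pos 24: AUU -> I; peptide=MGADSECRI
pos 27: AAU -> N; peptide=MGADSECRIN
pos 30: UAG -> STOP

Answer: MGADSECRIN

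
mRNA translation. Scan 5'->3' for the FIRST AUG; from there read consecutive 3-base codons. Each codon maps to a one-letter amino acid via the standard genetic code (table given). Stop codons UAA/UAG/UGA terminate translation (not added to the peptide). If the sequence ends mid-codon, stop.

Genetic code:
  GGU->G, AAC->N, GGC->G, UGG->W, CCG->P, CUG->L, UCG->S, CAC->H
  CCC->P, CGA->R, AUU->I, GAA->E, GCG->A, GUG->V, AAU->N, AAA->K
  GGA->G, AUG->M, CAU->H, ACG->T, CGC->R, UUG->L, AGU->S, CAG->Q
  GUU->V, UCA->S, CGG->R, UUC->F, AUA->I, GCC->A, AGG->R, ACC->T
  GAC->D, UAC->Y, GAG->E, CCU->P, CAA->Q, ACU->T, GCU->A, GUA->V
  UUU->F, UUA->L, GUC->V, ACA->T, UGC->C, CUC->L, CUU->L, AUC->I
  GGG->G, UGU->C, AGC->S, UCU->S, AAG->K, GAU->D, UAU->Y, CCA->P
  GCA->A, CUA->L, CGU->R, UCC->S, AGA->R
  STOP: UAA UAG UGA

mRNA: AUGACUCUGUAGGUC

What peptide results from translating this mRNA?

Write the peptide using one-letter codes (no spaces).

Answer: MTL

Derivation:
start AUG at pos 0
pos 0: AUG -> M; peptide=M
pos 3: ACU -> T; peptide=MT
pos 6: CUG -> L; peptide=MTL
pos 9: UAG -> STOP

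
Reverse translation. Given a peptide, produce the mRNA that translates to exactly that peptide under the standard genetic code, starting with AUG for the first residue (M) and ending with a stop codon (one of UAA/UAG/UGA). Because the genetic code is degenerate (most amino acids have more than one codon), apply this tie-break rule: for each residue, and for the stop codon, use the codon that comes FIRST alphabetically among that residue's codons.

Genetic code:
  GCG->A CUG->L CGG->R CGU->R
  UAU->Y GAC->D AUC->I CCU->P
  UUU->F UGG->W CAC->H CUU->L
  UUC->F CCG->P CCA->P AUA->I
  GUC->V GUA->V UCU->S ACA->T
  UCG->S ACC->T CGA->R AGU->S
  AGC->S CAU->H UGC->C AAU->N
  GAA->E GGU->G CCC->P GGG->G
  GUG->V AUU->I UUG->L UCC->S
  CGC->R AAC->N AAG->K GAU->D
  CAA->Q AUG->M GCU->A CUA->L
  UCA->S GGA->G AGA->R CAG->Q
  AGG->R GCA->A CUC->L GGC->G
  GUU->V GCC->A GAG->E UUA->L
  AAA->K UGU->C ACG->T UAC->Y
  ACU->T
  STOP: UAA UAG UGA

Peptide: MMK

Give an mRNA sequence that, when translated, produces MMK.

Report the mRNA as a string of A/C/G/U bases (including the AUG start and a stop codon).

residue 1: M -> AUG (start codon)
residue 2: M -> AUG (only codon)
residue 3: K codons sorted = AAA,AAG -> pick first = AAA
terminator: stop codons sorted = UAA,UAG,UGA -> pick first = UAA

Answer: mRNA: AUGAUGAAAUAA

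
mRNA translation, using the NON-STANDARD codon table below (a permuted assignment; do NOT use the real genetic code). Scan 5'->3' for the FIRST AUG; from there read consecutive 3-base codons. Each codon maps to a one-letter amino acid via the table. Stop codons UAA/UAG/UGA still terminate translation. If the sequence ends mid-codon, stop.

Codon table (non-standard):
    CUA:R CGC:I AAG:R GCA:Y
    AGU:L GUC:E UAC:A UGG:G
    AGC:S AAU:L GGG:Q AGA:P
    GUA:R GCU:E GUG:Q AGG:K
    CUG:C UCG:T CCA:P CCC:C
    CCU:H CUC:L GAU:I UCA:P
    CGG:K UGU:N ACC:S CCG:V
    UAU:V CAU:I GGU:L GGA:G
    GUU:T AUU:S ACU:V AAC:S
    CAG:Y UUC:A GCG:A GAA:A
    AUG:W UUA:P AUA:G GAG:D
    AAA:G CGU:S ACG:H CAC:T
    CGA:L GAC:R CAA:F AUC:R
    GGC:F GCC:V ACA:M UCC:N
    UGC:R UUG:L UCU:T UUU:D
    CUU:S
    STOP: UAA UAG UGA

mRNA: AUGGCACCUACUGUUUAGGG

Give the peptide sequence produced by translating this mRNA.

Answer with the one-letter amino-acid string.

Answer: WYHVT

Derivation:
start AUG at pos 0
pos 0: AUG -> W; peptide=W
pos 3: GCA -> Y; peptide=WY
pos 6: CCU -> H; peptide=WYH
pos 9: ACU -> V; peptide=WYHV
pos 12: GUU -> T; peptide=WYHVT
pos 15: UAG -> STOP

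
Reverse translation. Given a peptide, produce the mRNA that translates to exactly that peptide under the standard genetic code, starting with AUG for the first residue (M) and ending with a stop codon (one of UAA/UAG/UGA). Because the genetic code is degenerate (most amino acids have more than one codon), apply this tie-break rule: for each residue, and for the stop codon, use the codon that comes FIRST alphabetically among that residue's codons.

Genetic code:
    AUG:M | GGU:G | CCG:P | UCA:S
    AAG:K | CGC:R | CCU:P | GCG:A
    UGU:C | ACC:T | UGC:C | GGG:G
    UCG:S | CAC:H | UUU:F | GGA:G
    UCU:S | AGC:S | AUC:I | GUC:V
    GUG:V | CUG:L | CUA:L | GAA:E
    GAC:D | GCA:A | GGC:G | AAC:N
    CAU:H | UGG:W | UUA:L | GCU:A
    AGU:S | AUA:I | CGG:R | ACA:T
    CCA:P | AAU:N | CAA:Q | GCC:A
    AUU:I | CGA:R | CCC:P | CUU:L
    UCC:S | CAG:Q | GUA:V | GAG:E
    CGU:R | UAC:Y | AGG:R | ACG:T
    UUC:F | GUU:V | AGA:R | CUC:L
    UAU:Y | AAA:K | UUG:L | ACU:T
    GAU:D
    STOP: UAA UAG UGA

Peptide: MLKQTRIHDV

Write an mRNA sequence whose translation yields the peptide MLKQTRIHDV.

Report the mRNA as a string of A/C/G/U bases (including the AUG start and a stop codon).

residue 1: M -> AUG (start codon)
residue 2: L codons sorted = CUA,CUC,CUG,CUU,UUA,UUG -> pick first = CUA
residue 3: K codons sorted = AAA,AAG -> pick first = AAA
residue 4: Q codons sorted = CAA,CAG -> pick first = CAA
residue 5: T codons sorted = ACA,ACC,ACG,ACU -> pick first = ACA
residue 6: R codons sorted = AGA,AGG,CGA,CGC,CGG,CGU -> pick first = AGA
residue 7: I codons sorted = AUA,AUC,AUU -> pick first = AUA
residue 8: H codons sorted = CAC,CAU -> pick first = CAC
residue 9: D codons sorted = GAC,GAU -> pick first = GAC
residue 10: V codons sorted = GUA,GUC,GUG,GUU -> pick first = GUA
terminator: stop codons sorted = UAA,UAG,UGA -> pick first = UAA

Answer: mRNA: AUGCUAAAACAAACAAGAAUACACGACGUAUAA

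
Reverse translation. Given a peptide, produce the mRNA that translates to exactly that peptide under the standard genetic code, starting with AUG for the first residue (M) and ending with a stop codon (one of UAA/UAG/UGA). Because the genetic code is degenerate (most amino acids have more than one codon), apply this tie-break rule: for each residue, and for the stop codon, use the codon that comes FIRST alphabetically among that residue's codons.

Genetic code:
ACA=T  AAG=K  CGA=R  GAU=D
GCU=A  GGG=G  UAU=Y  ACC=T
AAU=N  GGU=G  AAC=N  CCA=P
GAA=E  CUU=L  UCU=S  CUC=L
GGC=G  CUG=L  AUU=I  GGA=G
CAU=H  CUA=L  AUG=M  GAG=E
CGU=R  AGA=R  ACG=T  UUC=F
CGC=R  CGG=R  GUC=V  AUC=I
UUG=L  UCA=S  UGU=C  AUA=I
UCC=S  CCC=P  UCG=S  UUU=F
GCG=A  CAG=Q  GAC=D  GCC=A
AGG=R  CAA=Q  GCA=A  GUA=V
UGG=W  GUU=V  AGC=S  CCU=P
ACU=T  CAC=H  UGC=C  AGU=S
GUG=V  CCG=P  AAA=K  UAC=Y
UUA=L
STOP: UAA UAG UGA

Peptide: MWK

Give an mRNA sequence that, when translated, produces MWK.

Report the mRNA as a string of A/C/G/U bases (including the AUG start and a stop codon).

residue 1: M -> AUG (start codon)
residue 2: W -> UGG (only codon)
residue 3: K codons sorted = AAA,AAG -> pick first = AAA
terminator: stop codons sorted = UAA,UAG,UGA -> pick first = UAA

Answer: mRNA: AUGUGGAAAUAA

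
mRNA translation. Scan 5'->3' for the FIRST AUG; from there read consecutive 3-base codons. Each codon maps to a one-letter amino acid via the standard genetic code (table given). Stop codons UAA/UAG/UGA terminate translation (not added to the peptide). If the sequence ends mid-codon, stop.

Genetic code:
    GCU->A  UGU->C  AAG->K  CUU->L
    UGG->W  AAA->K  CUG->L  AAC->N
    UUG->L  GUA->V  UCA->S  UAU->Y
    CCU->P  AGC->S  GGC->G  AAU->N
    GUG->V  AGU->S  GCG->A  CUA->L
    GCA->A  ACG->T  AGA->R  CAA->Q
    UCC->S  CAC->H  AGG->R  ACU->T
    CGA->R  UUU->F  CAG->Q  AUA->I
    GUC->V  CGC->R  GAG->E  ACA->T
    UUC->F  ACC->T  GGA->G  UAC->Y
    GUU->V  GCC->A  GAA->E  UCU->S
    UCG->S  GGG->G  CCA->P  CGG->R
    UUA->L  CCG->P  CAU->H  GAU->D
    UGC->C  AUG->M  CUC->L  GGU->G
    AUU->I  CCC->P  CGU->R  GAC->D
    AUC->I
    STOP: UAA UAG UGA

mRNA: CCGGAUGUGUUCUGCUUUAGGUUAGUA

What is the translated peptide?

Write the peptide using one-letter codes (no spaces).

start AUG at pos 4
pos 4: AUG -> M; peptide=M
pos 7: UGU -> C; peptide=MC
pos 10: UCU -> S; peptide=MCS
pos 13: GCU -> A; peptide=MCSA
pos 16: UUA -> L; peptide=MCSAL
pos 19: GGU -> G; peptide=MCSALG
pos 22: UAG -> STOP

Answer: MCSALG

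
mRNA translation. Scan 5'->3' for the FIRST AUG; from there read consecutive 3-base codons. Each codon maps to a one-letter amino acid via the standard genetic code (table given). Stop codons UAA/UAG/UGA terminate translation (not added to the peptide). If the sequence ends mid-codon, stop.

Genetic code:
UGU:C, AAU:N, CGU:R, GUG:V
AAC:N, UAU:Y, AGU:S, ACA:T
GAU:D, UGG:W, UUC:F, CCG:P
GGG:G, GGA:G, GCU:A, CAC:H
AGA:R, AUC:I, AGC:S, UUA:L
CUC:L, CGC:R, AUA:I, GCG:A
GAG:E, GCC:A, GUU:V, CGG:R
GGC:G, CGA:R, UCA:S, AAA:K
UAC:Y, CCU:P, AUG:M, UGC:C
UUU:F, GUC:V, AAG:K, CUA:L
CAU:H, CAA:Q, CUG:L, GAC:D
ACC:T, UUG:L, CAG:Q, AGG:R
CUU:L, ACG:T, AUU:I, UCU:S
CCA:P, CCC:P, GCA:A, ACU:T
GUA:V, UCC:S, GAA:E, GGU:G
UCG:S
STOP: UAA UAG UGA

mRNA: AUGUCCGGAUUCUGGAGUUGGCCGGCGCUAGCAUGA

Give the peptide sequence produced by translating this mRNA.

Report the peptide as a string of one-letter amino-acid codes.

start AUG at pos 0
pos 0: AUG -> M; peptide=M
pos 3: UCC -> S; peptide=MS
pos 6: GGA -> G; peptide=MSG
pos 9: UUC -> F; peptide=MSGF
pos 12: UGG -> W; peptide=MSGFW
pos 15: AGU -> S; peptide=MSGFWS
pos 18: UGG -> W; peptide=MSGFWSW
pos 21: CCG -> P; peptide=MSGFWSWP
pos 24: GCG -> A; peptide=MSGFWSWPA
pos 27: CUA -> L; peptide=MSGFWSWPAL
pos 30: GCA -> A; peptide=MSGFWSWPALA
pos 33: UGA -> STOP

Answer: MSGFWSWPALA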